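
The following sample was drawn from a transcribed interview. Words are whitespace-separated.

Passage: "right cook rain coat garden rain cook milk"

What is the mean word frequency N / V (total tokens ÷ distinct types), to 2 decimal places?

1.33

N = 8 tokens, V = 6 types.
Mean frequency = N / V = 8 / 6 = 1.33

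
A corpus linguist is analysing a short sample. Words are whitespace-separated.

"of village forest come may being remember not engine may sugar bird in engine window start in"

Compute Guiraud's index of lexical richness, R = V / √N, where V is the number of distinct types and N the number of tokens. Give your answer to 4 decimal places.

3.3955

N = 17, V = 14.
√N = 4.123106
R = 14 / 4.123106 = 3.3955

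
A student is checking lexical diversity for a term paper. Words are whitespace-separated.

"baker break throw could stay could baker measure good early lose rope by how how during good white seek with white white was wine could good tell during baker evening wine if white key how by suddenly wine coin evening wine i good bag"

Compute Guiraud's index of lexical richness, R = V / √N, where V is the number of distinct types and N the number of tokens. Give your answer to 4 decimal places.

N = 44, V = 26.
√N = 6.633250
R = 26 / 6.633250 = 3.9196

3.9196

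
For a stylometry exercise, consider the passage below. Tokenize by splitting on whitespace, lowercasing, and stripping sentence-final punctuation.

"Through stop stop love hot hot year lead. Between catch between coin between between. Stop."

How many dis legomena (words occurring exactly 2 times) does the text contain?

Frequencies: between:4, stop:3, hot:2, through:1, love:1, year:1, lead:1, catch:1, coin:1
Words with frequency 2: hot

1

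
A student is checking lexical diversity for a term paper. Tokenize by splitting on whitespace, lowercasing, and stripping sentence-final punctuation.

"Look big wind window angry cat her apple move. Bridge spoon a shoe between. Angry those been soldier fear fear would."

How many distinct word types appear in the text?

19

Distinct types: {a, angry, apple, been, between, big, bridge, cat, fear, her, look, move, shoe, soldier, spoon, those, wind, window, would}
V = 19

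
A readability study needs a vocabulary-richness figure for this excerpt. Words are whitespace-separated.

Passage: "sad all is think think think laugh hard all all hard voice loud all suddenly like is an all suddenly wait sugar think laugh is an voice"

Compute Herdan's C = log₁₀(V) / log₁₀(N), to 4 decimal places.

N = 27, V = 13.
log₁₀(V) = 1.113943, log₁₀(N) = 1.431364
C = 1.113943 / 1.431364 = 0.7782

0.7782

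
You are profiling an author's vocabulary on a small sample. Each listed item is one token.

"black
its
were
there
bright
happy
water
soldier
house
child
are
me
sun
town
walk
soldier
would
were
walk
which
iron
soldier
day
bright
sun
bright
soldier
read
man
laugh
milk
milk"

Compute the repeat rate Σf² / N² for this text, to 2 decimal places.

0.06

Frequencies: soldier:4, bright:3, were:2, sun:2, walk:2, milk:2, black:1, its:1, there:1, happy:1, water:1, house:1, child:1, are:1, me:1, town:1, would:1, which:1, iron:1, day:1, … (3 more, each freq 1)
Σf² = 58; N² = 1024
Repeat rate = 58 / 1024 = 0.06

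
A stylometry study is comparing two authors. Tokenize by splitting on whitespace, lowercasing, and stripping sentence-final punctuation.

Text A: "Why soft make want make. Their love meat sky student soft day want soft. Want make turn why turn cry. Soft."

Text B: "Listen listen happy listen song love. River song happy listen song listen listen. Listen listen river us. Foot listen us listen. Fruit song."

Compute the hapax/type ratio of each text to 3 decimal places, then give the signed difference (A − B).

0.208

A: hapax=7, V=12, ratio=0.583
B: hapax=3, V=8, ratio=0.375
Difference = 0.583 − 0.375 = 0.208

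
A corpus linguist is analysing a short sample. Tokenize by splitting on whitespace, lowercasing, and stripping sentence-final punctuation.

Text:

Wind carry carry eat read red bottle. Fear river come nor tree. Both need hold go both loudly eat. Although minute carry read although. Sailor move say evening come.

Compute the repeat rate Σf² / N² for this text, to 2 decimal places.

0.05

Frequencies: carry:3, eat:2, read:2, come:2, both:2, although:2, wind:1, red:1, bottle:1, fear:1, river:1, nor:1, tree:1, need:1, hold:1, go:1, loudly:1, minute:1, sailor:1, move:1, … (2 more, each freq 1)
Σf² = 45; N² = 841
Repeat rate = 45 / 841 = 0.05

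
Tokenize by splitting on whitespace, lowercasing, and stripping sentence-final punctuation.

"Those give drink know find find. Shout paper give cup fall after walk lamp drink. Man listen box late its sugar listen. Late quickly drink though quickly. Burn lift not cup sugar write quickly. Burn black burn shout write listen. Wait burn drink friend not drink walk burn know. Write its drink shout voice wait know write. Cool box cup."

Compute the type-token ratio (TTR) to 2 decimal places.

0.48

N = 60 tokens, V = 29 types.
TTR = V / N = 29 / 60 = 0.48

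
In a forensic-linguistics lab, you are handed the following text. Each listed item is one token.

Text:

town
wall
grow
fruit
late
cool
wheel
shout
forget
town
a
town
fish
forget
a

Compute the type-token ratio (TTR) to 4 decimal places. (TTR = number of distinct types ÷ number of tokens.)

0.7333

N = 15 tokens, V = 11 types.
TTR = V / N = 11 / 15 = 0.7333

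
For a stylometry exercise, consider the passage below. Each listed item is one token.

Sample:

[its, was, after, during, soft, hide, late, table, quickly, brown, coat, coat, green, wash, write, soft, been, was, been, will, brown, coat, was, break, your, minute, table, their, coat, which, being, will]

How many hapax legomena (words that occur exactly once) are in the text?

Frequencies: coat:4, was:3, soft:2, table:2, brown:2, been:2, will:2, its:1, after:1, during:1, hide:1, late:1, quickly:1, green:1, wash:1, write:1, break:1, your:1, minute:1, their:1, … (2 more, each freq 1)
Hapax (freq=1): after, being, break, during, green, hide, its, late, minute, quickly, their, wash, which, write, your

15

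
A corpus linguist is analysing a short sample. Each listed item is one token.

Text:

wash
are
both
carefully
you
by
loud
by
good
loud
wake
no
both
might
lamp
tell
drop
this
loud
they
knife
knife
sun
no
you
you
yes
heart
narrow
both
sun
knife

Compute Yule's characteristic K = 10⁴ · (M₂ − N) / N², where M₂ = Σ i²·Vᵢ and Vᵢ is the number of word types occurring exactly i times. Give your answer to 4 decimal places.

292.9688

Frequencies: both:3, you:3, loud:3, knife:3, by:2, no:2, sun:2, wash:1, are:1, carefully:1, good:1, wake:1, might:1, lamp:1, tell:1, drop:1, this:1, they:1, yes:1, heart:1, … (1 more, each freq 1)
N = 32. Frequency spectrum: V_1=14, V_2=3, V_3=4
M₂ = 1²·14 + 2²·3 + 3²·4 = 62
K = 10000 × (62 − 32) / 32² = 292.9688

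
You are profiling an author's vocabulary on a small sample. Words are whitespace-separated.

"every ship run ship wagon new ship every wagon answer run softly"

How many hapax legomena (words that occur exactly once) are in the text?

Frequencies: ship:3, every:2, run:2, wagon:2, new:1, answer:1, softly:1
Hapax (freq=1): answer, new, softly

3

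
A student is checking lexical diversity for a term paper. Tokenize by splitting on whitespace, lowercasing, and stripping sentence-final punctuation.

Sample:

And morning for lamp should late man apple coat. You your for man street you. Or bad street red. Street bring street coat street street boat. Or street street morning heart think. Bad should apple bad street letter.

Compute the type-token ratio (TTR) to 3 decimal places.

0.526

N = 38 tokens, V = 20 types.
TTR = V / N = 20 / 38 = 0.526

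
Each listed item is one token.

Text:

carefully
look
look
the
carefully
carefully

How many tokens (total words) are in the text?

Tokens: carefully, look, look, the, carefully, carefully
N = 6

6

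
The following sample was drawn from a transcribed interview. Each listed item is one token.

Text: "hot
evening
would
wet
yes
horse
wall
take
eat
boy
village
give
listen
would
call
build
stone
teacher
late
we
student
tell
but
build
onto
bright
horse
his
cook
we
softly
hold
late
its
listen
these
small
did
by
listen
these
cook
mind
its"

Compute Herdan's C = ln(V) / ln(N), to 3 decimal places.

N = 44, V = 34.
ln(V) = 3.526361, ln(N) = 3.784190
C = 3.526361 / 3.784190 = 0.932

0.932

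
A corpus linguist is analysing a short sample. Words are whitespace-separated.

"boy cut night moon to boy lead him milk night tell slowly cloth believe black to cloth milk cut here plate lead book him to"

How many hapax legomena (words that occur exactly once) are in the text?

8

Frequencies: to:3, boy:2, cut:2, night:2, lead:2, him:2, milk:2, cloth:2, moon:1, tell:1, slowly:1, believe:1, black:1, here:1, plate:1, book:1
Hapax (freq=1): believe, black, book, here, moon, plate, slowly, tell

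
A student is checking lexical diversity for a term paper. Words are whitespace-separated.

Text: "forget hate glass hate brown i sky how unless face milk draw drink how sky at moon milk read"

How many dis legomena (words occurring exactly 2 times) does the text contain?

4

Frequencies: hate:2, sky:2, how:2, milk:2, forget:1, glass:1, brown:1, i:1, unless:1, face:1, draw:1, drink:1, at:1, moon:1, read:1
Words with frequency 2: hate, how, milk, sky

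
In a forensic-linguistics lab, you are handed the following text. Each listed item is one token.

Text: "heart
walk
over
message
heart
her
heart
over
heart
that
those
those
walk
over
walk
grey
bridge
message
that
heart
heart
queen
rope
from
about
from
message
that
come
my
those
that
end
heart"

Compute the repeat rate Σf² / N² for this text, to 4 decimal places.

0.0986

Frequencies: heart:7, that:4, walk:3, over:3, message:3, those:3, from:2, her:1, grey:1, bridge:1, queen:1, rope:1, about:1, come:1, my:1, end:1
Σf² = 114; N² = 1156
Repeat rate = 114 / 1156 = 0.0986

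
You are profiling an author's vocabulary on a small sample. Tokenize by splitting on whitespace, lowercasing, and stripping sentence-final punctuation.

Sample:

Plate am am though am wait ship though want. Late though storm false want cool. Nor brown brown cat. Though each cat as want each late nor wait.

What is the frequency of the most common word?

4

Frequencies: though:4, am:3, want:3, wait:2, late:2, nor:2, brown:2, cat:2, each:2, plate:1, ship:1, storm:1, false:1, cool:1, as:1
Most common: 'though' with frequency 4.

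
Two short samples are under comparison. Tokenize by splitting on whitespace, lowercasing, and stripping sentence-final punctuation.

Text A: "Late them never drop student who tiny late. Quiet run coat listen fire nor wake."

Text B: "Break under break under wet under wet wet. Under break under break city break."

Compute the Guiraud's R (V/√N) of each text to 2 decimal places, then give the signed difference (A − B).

A: V=14, N=15, R=3.61
B: V=4, N=14, R=1.07
Difference = 3.61 − 1.07 = 2.54

2.54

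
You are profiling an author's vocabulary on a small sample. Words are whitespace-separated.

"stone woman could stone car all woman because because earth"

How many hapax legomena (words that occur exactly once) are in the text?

Frequencies: stone:2, woman:2, because:2, could:1, car:1, all:1, earth:1
Hapax (freq=1): all, car, could, earth

4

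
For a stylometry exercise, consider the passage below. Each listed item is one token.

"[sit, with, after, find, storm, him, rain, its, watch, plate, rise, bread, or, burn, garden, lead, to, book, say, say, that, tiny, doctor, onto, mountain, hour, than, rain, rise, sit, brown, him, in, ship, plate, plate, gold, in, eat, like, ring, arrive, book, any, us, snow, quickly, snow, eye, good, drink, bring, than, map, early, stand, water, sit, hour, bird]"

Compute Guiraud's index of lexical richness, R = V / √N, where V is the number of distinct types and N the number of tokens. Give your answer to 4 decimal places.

6.0677

N = 60, V = 47.
√N = 7.745967
R = 47 / 7.745967 = 6.0677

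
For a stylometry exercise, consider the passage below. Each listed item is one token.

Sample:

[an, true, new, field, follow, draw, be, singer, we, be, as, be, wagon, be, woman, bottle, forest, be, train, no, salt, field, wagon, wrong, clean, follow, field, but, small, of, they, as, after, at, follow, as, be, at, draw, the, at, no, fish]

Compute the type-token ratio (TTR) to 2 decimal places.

N = 43 tokens, V = 27 types.
TTR = V / N = 27 / 43 = 0.63

0.63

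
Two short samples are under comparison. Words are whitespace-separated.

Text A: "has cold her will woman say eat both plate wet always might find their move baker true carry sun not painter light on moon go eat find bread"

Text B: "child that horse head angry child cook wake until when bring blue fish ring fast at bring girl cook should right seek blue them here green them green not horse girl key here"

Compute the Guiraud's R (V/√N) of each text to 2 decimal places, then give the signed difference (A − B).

A: V=26, N=28, R=4.91
B: V=24, N=33, R=4.18
Difference = 4.91 − 4.18 = 0.73

0.73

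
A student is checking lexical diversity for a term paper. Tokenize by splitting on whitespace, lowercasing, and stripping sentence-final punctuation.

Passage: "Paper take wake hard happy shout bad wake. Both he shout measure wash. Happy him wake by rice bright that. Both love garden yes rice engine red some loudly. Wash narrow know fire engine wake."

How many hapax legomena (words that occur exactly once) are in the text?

19

Frequencies: wake:4, happy:2, shout:2, both:2, wash:2, rice:2, engine:2, paper:1, take:1, hard:1, bad:1, he:1, measure:1, him:1, by:1, bright:1, that:1, love:1, garden:1, yes:1, … (6 more, each freq 1)
Hapax (freq=1): bad, bright, by, fire, garden, hard, he, him, know, loudly, love, measure, narrow, paper, red, some, take, that, yes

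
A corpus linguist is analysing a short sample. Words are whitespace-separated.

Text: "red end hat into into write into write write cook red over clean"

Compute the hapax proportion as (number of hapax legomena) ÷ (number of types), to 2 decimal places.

0.63

Frequencies: into:3, write:3, red:2, end:1, hat:1, cook:1, over:1, clean:1
Hapax count = 5; type count = 8.
Ratio = 5 / 8 = 0.63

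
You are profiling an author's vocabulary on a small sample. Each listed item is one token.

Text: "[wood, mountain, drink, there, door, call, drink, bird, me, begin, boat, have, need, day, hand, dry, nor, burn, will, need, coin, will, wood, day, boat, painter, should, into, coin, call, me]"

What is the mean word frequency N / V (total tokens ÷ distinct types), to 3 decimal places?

N = 31 tokens, V = 22 types.
Mean frequency = N / V = 31 / 22 = 1.409

1.409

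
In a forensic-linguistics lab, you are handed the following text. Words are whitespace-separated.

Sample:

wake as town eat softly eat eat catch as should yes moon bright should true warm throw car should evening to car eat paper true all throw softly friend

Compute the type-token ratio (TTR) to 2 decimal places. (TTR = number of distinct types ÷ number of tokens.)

N = 29 tokens, V = 19 types.
TTR = V / N = 19 / 29 = 0.66

0.66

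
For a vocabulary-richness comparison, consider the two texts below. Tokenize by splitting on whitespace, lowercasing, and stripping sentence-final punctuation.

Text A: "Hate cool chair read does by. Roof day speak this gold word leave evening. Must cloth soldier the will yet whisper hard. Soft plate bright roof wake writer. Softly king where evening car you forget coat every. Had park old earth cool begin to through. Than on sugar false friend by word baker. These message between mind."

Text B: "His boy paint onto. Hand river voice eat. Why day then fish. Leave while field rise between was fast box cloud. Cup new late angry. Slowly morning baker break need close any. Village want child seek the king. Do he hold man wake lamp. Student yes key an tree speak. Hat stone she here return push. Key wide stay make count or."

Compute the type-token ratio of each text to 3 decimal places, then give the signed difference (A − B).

-0.072

TTR(A) = 52/57 = 0.912
TTR(B) = 61/62 = 0.984
Difference = 0.912 − 0.984 = -0.072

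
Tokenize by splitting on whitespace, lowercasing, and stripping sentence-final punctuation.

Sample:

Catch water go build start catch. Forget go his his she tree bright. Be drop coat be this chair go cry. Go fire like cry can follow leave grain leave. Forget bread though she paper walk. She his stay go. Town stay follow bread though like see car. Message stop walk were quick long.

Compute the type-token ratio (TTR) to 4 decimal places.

N = 54 tokens, V = 35 types.
TTR = V / N = 35 / 54 = 0.6481

0.6481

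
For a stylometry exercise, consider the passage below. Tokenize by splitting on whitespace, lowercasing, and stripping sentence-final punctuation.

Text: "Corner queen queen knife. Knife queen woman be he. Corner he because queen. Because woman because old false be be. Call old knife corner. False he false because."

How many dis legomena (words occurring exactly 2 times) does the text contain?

2

Frequencies: queen:4, because:4, corner:3, knife:3, be:3, he:3, false:3, woman:2, old:2, call:1
Words with frequency 2: old, woman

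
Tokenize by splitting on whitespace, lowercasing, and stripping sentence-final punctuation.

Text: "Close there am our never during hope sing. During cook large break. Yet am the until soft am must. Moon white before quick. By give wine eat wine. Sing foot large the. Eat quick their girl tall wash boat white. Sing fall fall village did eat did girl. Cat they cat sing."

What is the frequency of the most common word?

Frequencies: sing:4, am:3, eat:3, during:2, large:2, the:2, white:2, quick:2, wine:2, girl:2, fall:2, did:2, cat:2, close:1, there:1, our:1, never:1, hope:1, cook:1, break:1, … (15 more, each freq 1)
Most common: 'sing' with frequency 4.

4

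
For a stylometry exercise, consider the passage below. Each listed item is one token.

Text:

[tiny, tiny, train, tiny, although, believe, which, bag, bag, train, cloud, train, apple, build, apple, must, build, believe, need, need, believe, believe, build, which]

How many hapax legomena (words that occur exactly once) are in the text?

Frequencies: believe:4, tiny:3, train:3, build:3, which:2, bag:2, apple:2, need:2, although:1, cloud:1, must:1
Hapax (freq=1): although, cloud, must

3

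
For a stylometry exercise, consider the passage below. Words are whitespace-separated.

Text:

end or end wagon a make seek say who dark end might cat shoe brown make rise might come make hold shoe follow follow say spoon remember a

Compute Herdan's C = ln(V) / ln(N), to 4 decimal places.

0.8836

N = 28, V = 19.
ln(V) = 2.944439, ln(N) = 3.332205
C = 2.944439 / 3.332205 = 0.8836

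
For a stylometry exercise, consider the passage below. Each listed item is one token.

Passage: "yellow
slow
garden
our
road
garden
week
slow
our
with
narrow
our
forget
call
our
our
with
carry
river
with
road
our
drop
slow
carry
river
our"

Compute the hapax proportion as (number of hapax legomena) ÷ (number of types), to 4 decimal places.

Frequencies: our:7, slow:3, with:3, garden:2, road:2, carry:2, river:2, yellow:1, week:1, narrow:1, forget:1, call:1, drop:1
Hapax count = 6; type count = 13.
Ratio = 6 / 13 = 0.4615

0.4615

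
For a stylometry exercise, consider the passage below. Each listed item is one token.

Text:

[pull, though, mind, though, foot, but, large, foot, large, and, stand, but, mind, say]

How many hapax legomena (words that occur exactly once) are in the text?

4

Frequencies: though:2, mind:2, foot:2, but:2, large:2, pull:1, and:1, stand:1, say:1
Hapax (freq=1): and, pull, say, stand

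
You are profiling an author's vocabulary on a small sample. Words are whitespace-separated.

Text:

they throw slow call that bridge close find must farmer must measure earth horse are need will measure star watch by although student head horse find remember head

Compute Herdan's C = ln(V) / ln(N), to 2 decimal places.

0.94

N = 28, V = 23.
ln(V) = 3.135494, ln(N) = 3.332205
C = 3.135494 / 3.332205 = 0.94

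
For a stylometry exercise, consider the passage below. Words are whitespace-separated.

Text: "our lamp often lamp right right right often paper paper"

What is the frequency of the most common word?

3

Frequencies: right:3, lamp:2, often:2, paper:2, our:1
Most common: 'right' with frequency 3.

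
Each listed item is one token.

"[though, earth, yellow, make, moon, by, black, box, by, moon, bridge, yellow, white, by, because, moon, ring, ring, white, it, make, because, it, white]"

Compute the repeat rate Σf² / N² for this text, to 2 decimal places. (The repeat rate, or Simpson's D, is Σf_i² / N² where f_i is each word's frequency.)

0.09

Frequencies: moon:3, by:3, white:3, yellow:2, make:2, because:2, ring:2, it:2, though:1, earth:1, black:1, box:1, bridge:1
Σf² = 52; N² = 576
Repeat rate = 52 / 576 = 0.09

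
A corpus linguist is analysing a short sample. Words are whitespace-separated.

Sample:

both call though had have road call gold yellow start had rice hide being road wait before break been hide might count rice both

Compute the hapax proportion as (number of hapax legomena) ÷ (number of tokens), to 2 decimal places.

0.50

Frequencies: both:2, call:2, had:2, road:2, rice:2, hide:2, though:1, have:1, gold:1, yellow:1, start:1, being:1, wait:1, before:1, break:1, been:1, might:1, count:1
Hapax count = 12; token count = 24.
Ratio = 12 / 24 = 0.50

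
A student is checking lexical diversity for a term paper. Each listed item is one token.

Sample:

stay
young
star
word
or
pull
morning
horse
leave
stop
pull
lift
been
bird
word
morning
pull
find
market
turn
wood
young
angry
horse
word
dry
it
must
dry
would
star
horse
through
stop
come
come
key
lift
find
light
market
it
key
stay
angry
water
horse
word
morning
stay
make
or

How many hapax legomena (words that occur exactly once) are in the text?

11

Frequencies: word:4, horse:4, stay:3, pull:3, morning:3, young:2, star:2, or:2, stop:2, lift:2, find:2, market:2, angry:2, dry:2, it:2, come:2, key:2, leave:1, been:1, bird:1, … (8 more, each freq 1)
Hapax (freq=1): been, bird, leave, light, make, must, through, turn, water, wood, would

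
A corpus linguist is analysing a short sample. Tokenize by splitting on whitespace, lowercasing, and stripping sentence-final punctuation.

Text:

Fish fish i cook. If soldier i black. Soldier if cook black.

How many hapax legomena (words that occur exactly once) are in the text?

Frequencies: fish:2, i:2, cook:2, if:2, soldier:2, black:2
Hapax (freq=1): (none)

0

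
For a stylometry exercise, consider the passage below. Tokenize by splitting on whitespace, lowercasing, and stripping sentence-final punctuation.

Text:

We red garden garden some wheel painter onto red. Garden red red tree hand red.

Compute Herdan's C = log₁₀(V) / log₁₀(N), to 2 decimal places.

N = 15, V = 9.
log₁₀(V) = 0.954243, log₁₀(N) = 1.176091
C = 0.954243 / 1.176091 = 0.81

0.81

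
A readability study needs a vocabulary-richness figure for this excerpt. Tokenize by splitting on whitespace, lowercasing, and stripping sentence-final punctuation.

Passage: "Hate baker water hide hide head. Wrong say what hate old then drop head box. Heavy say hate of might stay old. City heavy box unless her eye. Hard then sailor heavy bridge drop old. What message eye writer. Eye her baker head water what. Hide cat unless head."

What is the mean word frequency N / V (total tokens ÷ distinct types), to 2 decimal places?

N = 49 tokens, V = 26 types.
Mean frequency = N / V = 49 / 26 = 1.88

1.88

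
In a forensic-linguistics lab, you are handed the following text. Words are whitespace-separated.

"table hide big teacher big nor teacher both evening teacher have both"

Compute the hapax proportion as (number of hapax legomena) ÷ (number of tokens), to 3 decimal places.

0.417

Frequencies: teacher:3, big:2, both:2, table:1, hide:1, nor:1, evening:1, have:1
Hapax count = 5; token count = 12.
Ratio = 5 / 12 = 0.417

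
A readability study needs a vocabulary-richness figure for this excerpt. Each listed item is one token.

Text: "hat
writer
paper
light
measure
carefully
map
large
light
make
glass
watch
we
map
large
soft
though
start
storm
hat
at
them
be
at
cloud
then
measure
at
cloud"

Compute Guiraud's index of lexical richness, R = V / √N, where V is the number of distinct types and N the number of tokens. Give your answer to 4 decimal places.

N = 29, V = 21.
√N = 5.385165
R = 21 / 5.385165 = 3.8996

3.8996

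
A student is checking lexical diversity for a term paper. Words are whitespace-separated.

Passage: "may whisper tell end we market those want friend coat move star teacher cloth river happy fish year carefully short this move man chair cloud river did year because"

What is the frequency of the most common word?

2

Frequencies: move:2, river:2, year:2, may:1, whisper:1, tell:1, end:1, we:1, market:1, those:1, want:1, friend:1, coat:1, star:1, teacher:1, cloth:1, happy:1, fish:1, carefully:1, short:1, … (6 more, each freq 1)
Most common: 'move' with frequency 2.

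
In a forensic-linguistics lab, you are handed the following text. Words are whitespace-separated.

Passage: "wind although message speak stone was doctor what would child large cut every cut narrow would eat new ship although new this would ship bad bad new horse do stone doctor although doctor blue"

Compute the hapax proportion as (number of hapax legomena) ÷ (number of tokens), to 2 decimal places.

Frequencies: although:3, doctor:3, would:3, new:3, stone:2, cut:2, ship:2, bad:2, wind:1, message:1, speak:1, was:1, what:1, child:1, large:1, every:1, narrow:1, eat:1, this:1, horse:1, … (2 more, each freq 1)
Hapax count = 14; token count = 34.
Ratio = 14 / 34 = 0.41

0.41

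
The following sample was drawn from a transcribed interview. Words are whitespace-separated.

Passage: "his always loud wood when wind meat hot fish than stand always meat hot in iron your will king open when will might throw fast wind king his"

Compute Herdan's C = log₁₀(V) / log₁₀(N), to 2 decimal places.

0.90

N = 28, V = 20.
log₁₀(V) = 1.301030, log₁₀(N) = 1.447158
C = 1.301030 / 1.447158 = 0.90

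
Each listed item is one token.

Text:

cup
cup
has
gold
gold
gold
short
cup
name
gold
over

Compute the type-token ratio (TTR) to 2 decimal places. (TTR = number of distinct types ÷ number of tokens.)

0.55

N = 11 tokens, V = 6 types.
TTR = V / N = 6 / 11 = 0.55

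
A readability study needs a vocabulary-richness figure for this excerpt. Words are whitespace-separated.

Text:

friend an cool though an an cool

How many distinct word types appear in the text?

4

Distinct types: {an, cool, friend, though}
V = 4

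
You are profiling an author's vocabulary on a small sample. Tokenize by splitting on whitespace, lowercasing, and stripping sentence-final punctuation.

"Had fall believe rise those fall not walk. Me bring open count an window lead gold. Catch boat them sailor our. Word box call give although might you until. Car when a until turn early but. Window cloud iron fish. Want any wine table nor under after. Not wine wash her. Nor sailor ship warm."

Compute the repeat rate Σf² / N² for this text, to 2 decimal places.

Frequencies: fall:2, not:2, window:2, sailor:2, until:2, wine:2, nor:2, had:1, believe:1, rise:1, those:1, walk:1, me:1, bring:1, open:1, count:1, an:1, lead:1, gold:1, catch:1, … (28 more, each freq 1)
Σf² = 69; N² = 3025
Repeat rate = 69 / 3025 = 0.02

0.02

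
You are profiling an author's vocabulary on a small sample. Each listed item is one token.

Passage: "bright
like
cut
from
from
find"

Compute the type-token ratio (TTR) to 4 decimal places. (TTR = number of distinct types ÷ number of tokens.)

0.8333

N = 6 tokens, V = 5 types.
TTR = V / N = 5 / 6 = 0.8333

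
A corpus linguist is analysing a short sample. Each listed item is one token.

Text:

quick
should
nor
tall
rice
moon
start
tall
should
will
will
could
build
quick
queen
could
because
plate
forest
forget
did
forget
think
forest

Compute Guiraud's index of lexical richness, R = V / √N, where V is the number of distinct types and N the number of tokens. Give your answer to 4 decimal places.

3.4701

N = 24, V = 17.
√N = 4.898979
R = 17 / 4.898979 = 3.4701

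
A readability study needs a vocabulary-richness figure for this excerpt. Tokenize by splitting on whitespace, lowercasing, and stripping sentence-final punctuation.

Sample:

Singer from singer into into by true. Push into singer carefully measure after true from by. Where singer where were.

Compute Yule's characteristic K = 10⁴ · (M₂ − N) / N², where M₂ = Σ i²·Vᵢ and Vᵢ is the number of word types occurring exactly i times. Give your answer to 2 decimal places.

Frequencies: singer:4, into:3, from:2, by:2, true:2, where:2, push:1, carefully:1, measure:1, after:1, were:1
N = 20. Frequency spectrum: V_1=5, V_2=4, V_3=1, V_4=1
M₂ = 1²·5 + 2²·4 + 3²·1 + 4²·1 = 46
K = 10000 × (46 − 20) / 20² = 650.00

650.00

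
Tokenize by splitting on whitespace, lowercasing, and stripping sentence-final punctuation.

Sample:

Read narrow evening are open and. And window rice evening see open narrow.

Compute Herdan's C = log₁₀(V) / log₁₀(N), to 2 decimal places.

0.86

N = 13, V = 9.
log₁₀(V) = 0.954243, log₁₀(N) = 1.113943
C = 0.954243 / 1.113943 = 0.86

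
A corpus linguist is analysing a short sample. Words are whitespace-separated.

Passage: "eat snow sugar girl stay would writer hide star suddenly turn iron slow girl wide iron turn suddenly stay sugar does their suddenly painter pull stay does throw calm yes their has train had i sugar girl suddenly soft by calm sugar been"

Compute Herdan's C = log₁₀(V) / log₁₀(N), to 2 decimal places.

0.89

N = 43, V = 28.
log₁₀(V) = 1.447158, log₁₀(N) = 1.633468
C = 1.447158 / 1.633468 = 0.89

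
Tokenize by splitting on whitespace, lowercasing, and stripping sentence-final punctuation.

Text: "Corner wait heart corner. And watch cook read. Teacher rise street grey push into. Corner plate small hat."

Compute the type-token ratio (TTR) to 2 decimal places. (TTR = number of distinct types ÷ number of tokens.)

0.89

N = 18 tokens, V = 16 types.
TTR = V / N = 16 / 18 = 0.89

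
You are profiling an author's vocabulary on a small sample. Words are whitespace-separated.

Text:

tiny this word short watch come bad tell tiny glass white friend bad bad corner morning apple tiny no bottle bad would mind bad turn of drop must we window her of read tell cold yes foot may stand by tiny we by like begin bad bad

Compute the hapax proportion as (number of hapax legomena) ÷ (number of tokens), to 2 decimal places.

0.60

Frequencies: bad:7, tiny:4, tell:2, of:2, we:2, by:2, this:1, word:1, short:1, watch:1, come:1, glass:1, white:1, friend:1, corner:1, morning:1, apple:1, no:1, bottle:1, would:1, … (14 more, each freq 1)
Hapax count = 28; token count = 47.
Ratio = 28 / 47 = 0.60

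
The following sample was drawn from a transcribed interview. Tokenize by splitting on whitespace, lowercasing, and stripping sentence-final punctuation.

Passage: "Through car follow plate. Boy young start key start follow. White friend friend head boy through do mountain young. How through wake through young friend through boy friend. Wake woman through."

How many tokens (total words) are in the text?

Tokens: through, car, follow, plate, boy, young, start, key, start, follow, white, friend, friend, head, boy, through, do, mountain, young, how, through, wake, through, young, friend, through, boy, friend, wake, woman, through
N = 31

31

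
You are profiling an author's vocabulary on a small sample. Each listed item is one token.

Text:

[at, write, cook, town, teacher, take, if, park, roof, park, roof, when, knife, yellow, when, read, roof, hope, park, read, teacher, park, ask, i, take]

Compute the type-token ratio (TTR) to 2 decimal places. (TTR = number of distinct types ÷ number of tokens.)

N = 25 tokens, V = 16 types.
TTR = V / N = 16 / 25 = 0.64

0.64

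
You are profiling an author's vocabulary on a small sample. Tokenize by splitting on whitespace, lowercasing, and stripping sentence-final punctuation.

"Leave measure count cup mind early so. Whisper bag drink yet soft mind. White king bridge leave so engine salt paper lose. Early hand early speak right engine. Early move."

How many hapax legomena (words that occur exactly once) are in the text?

Frequencies: early:4, leave:2, mind:2, so:2, engine:2, measure:1, count:1, cup:1, whisper:1, bag:1, drink:1, yet:1, soft:1, white:1, king:1, bridge:1, salt:1, paper:1, lose:1, hand:1, … (3 more, each freq 1)
Hapax (freq=1): bag, bridge, count, cup, drink, hand, king, lose, measure, move, paper, right, salt, soft, speak, whisper, white, yet

18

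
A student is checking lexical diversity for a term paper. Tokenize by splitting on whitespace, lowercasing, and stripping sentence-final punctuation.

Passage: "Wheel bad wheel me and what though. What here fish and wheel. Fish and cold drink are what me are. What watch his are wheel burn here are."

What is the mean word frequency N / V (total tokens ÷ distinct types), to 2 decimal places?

2.00

N = 28 tokens, V = 14 types.
Mean frequency = N / V = 28 / 14 = 2.00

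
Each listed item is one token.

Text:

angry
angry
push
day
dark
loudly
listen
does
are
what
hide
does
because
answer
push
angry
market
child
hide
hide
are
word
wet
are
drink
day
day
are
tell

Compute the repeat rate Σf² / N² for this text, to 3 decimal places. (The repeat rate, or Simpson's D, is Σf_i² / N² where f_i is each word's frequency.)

Frequencies: are:4, angry:3, day:3, hide:3, push:2, does:2, dark:1, loudly:1, listen:1, what:1, because:1, answer:1, market:1, child:1, word:1, wet:1, drink:1, tell:1
Σf² = 63; N² = 841
Repeat rate = 63 / 841 = 0.075

0.075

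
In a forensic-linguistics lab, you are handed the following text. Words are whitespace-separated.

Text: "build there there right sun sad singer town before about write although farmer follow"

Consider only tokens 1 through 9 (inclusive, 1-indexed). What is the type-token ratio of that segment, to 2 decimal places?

0.89

Segment tokens 1–9: build, there, there, right, sun, sad, singer, town, before
Segment N = 9, segment V = 8.
TTR = 8 / 9 = 0.89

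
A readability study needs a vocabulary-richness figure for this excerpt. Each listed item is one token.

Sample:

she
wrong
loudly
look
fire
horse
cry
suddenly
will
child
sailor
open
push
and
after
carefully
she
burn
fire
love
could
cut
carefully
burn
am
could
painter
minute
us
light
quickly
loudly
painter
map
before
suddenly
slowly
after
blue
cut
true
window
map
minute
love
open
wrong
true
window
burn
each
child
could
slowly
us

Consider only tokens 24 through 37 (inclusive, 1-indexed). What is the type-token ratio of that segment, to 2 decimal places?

0.93

Segment tokens 24–37: burn, am, could, painter, minute, us, light, quickly, loudly, painter, map, before, suddenly, slowly
Segment N = 14, segment V = 13.
TTR = 13 / 14 = 0.93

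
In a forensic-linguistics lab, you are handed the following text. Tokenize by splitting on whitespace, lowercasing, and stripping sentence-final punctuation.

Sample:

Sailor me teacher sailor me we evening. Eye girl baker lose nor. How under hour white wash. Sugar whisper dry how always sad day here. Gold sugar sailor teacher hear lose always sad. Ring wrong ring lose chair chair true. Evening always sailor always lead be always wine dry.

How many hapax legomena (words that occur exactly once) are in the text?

19

Frequencies: always:5, sailor:4, lose:3, me:2, teacher:2, evening:2, how:2, sugar:2, dry:2, sad:2, ring:2, chair:2, we:1, eye:1, girl:1, baker:1, nor:1, under:1, hour:1, white:1, … (11 more, each freq 1)
Hapax (freq=1): baker, be, day, eye, girl, gold, hear, here, hour, lead, nor, true, under, wash, we, whisper, white, wine, wrong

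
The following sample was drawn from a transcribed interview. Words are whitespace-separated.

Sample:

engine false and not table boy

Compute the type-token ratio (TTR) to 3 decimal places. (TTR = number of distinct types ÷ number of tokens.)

N = 6 tokens, V = 6 types.
TTR = V / N = 6 / 6 = 1.000

1.000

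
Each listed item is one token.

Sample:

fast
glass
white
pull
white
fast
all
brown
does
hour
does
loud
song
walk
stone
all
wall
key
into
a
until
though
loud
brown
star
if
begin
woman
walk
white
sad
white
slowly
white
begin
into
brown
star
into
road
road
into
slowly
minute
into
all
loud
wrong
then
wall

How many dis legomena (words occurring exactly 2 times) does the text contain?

Frequencies: white:5, into:5, all:3, brown:3, loud:3, fast:2, does:2, walk:2, wall:2, star:2, begin:2, slowly:2, road:2, glass:1, pull:1, hour:1, song:1, stone:1, key:1, a:1, … (8 more, each freq 1)
Words with frequency 2: begin, does, fast, road, slowly, star, walk, wall

8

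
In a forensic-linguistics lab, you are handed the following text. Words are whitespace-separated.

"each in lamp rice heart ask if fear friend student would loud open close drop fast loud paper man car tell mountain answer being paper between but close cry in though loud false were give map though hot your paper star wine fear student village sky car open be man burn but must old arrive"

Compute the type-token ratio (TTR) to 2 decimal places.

N = 55 tokens, V = 42 types.
TTR = V / N = 42 / 55 = 0.76

0.76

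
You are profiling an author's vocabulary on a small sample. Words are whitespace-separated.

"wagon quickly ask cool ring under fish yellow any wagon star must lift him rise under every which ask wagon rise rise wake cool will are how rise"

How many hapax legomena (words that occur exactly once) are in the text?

Frequencies: rise:4, wagon:3, ask:2, cool:2, under:2, quickly:1, ring:1, fish:1, yellow:1, any:1, star:1, must:1, lift:1, him:1, every:1, which:1, wake:1, will:1, are:1, how:1
Hapax (freq=1): any, are, every, fish, him, how, lift, must, quickly, ring, star, wake, which, will, yellow

15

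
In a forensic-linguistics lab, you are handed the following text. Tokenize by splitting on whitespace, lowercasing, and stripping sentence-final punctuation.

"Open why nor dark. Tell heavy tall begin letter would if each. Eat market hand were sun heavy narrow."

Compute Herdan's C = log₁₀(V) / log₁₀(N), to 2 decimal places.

N = 19, V = 18.
log₁₀(V) = 1.255273, log₁₀(N) = 1.278754
C = 1.255273 / 1.278754 = 0.98

0.98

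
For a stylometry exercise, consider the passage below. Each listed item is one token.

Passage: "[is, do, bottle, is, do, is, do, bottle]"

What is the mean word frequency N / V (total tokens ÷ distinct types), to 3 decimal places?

N = 8 tokens, V = 3 types.
Mean frequency = N / V = 8 / 3 = 2.667

2.667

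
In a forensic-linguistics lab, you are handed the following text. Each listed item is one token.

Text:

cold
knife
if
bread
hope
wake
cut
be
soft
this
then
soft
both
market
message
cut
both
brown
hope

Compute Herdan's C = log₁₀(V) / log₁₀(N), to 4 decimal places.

N = 19, V = 15.
log₁₀(V) = 1.176091, log₁₀(N) = 1.278754
C = 1.176091 / 1.278754 = 0.9197

0.9197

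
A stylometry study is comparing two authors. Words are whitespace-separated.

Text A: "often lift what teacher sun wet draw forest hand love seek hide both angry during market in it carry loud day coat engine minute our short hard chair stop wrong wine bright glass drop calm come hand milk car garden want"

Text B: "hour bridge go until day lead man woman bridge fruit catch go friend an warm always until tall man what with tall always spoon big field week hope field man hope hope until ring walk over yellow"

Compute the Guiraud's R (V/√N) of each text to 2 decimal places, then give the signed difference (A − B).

1.98

A: V=40, N=41, R=6.25
B: V=26, N=37, R=4.27
Difference = 6.25 − 4.27 = 1.98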